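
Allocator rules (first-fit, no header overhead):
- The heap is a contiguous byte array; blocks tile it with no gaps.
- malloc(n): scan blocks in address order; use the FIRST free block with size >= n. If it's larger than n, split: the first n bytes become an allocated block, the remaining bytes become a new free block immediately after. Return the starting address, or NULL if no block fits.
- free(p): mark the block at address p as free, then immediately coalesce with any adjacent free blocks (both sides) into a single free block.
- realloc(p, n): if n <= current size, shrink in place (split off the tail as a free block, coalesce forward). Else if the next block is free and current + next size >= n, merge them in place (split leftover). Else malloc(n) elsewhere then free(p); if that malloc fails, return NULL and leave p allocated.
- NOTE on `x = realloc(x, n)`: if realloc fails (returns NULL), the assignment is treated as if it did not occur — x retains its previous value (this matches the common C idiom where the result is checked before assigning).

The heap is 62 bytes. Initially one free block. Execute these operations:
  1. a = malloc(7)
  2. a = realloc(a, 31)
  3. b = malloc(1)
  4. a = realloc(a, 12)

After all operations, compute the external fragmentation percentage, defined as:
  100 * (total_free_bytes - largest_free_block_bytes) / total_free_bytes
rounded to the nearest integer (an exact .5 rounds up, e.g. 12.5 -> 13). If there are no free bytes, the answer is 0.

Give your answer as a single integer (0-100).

Answer: 39

Derivation:
Op 1: a = malloc(7) -> a = 0; heap: [0-6 ALLOC][7-61 FREE]
Op 2: a = realloc(a, 31) -> a = 0; heap: [0-30 ALLOC][31-61 FREE]
Op 3: b = malloc(1) -> b = 31; heap: [0-30 ALLOC][31-31 ALLOC][32-61 FREE]
Op 4: a = realloc(a, 12) -> a = 0; heap: [0-11 ALLOC][12-30 FREE][31-31 ALLOC][32-61 FREE]
Free blocks: [19 30] total_free=49 largest=30 -> 100*(49-30)/49 = 1900/49 ≈ 38.776 -> rounds to 39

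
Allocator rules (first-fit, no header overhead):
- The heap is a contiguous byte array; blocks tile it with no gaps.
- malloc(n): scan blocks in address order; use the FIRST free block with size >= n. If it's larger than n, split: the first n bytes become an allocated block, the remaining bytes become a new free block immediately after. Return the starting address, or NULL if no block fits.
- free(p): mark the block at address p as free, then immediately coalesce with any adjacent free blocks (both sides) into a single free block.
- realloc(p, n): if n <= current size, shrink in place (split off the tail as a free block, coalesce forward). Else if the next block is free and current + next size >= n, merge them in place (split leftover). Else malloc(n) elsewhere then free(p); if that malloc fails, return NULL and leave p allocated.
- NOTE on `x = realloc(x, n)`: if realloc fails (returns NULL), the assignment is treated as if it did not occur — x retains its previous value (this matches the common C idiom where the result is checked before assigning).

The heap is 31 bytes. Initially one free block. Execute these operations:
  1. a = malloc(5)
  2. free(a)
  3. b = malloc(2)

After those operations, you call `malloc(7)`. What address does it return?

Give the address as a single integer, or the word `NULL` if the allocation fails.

Op 1: a = malloc(5) -> a = 0; heap: [0-4 ALLOC][5-30 FREE]
Op 2: free(a) -> (freed a); heap: [0-30 FREE]
Op 3: b = malloc(2) -> b = 0; heap: [0-1 ALLOC][2-30 FREE]
malloc(7): first-fit scan over [0-1 ALLOC][2-30 FREE] -> 2

Answer: 2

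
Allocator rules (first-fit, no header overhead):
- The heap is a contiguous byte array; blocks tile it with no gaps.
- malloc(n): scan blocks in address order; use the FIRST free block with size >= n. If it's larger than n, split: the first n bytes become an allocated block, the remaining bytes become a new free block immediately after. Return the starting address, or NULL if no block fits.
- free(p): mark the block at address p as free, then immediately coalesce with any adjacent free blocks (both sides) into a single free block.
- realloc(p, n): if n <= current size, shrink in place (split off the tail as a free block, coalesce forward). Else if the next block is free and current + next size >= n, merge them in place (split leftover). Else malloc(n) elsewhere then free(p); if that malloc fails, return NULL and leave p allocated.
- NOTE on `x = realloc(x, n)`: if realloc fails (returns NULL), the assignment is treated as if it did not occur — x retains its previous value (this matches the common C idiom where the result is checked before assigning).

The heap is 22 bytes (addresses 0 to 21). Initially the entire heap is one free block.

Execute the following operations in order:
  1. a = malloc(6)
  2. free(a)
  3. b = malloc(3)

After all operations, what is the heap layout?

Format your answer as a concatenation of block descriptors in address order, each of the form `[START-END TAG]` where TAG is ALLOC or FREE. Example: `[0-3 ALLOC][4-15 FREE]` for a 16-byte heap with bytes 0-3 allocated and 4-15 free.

Op 1: a = malloc(6) -> a = 0; heap: [0-5 ALLOC][6-21 FREE]
Op 2: free(a) -> (freed a); heap: [0-21 FREE]
Op 3: b = malloc(3) -> b = 0; heap: [0-2 ALLOC][3-21 FREE]

Answer: [0-2 ALLOC][3-21 FREE]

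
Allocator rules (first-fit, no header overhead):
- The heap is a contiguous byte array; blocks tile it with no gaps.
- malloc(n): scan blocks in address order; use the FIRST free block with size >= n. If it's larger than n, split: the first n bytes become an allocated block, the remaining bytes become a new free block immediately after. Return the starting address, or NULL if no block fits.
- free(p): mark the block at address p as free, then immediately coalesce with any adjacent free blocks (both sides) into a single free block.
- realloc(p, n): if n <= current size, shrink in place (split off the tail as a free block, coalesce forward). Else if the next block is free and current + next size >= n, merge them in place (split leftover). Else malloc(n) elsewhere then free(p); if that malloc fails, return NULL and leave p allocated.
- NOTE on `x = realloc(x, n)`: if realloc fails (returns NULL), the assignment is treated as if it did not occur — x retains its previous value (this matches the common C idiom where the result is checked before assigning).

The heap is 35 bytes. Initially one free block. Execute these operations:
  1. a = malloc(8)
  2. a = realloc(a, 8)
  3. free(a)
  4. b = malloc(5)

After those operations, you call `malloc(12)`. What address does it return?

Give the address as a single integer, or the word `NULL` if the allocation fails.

Answer: 5

Derivation:
Op 1: a = malloc(8) -> a = 0; heap: [0-7 ALLOC][8-34 FREE]
Op 2: a = realloc(a, 8) -> a = 0; heap: [0-7 ALLOC][8-34 FREE]
Op 3: free(a) -> (freed a); heap: [0-34 FREE]
Op 4: b = malloc(5) -> b = 0; heap: [0-4 ALLOC][5-34 FREE]
malloc(12): first-fit scan over [0-4 ALLOC][5-34 FREE] -> 5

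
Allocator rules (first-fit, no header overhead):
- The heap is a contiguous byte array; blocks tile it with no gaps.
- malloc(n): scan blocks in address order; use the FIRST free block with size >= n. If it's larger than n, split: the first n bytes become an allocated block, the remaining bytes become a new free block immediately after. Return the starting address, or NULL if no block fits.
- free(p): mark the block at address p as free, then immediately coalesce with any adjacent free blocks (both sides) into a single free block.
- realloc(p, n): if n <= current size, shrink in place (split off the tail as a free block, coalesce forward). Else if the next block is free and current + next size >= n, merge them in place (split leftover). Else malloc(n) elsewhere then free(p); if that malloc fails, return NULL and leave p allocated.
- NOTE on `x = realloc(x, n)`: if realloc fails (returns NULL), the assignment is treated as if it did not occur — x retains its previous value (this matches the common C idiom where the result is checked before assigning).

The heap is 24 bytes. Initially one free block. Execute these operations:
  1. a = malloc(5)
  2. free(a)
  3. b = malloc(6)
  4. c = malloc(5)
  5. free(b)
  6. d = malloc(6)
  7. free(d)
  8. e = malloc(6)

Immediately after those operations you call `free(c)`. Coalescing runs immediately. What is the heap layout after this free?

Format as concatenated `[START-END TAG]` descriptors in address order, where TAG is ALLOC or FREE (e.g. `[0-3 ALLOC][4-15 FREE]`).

Op 1: a = malloc(5) -> a = 0; heap: [0-4 ALLOC][5-23 FREE]
Op 2: free(a) -> (freed a); heap: [0-23 FREE]
Op 3: b = malloc(6) -> b = 0; heap: [0-5 ALLOC][6-23 FREE]
Op 4: c = malloc(5) -> c = 6; heap: [0-5 ALLOC][6-10 ALLOC][11-23 FREE]
Op 5: free(b) -> (freed b); heap: [0-5 FREE][6-10 ALLOC][11-23 FREE]
Op 6: d = malloc(6) -> d = 0; heap: [0-5 ALLOC][6-10 ALLOC][11-23 FREE]
Op 7: free(d) -> (freed d); heap: [0-5 FREE][6-10 ALLOC][11-23 FREE]
Op 8: e = malloc(6) -> e = 0; heap: [0-5 ALLOC][6-10 ALLOC][11-23 FREE]
free(c): c = 6 -> block [6-10 ALLOC]; mark free, coalesce with adjacent free neighbors -> [0-5 ALLOC][6-23 FREE]

Answer: [0-5 ALLOC][6-23 FREE]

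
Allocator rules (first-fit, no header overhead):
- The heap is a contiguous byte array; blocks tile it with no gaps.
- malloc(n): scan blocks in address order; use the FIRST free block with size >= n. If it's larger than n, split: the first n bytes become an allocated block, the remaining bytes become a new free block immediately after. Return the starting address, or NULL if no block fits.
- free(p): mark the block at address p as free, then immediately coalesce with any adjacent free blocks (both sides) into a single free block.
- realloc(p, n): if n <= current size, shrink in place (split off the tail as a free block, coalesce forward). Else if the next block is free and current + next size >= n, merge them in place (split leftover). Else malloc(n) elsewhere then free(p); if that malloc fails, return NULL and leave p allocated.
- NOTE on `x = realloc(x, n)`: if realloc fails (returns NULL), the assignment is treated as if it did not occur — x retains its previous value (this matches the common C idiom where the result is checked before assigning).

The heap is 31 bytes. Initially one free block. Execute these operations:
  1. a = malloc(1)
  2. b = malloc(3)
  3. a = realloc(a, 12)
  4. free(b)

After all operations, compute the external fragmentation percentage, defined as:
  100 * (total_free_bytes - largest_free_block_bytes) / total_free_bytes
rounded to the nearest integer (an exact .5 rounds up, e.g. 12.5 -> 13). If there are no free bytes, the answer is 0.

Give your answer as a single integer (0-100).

Answer: 21

Derivation:
Op 1: a = malloc(1) -> a = 0; heap: [0-0 ALLOC][1-30 FREE]
Op 2: b = malloc(3) -> b = 1; heap: [0-0 ALLOC][1-3 ALLOC][4-30 FREE]
Op 3: a = realloc(a, 12) -> a = 4; heap: [0-0 FREE][1-3 ALLOC][4-15 ALLOC][16-30 FREE]
Op 4: free(b) -> (freed b); heap: [0-3 FREE][4-15 ALLOC][16-30 FREE]
Free blocks: [4 15] total_free=19 largest=15 -> 100*(19-15)/19 = 400/19 ≈ 21.053 -> rounds to 21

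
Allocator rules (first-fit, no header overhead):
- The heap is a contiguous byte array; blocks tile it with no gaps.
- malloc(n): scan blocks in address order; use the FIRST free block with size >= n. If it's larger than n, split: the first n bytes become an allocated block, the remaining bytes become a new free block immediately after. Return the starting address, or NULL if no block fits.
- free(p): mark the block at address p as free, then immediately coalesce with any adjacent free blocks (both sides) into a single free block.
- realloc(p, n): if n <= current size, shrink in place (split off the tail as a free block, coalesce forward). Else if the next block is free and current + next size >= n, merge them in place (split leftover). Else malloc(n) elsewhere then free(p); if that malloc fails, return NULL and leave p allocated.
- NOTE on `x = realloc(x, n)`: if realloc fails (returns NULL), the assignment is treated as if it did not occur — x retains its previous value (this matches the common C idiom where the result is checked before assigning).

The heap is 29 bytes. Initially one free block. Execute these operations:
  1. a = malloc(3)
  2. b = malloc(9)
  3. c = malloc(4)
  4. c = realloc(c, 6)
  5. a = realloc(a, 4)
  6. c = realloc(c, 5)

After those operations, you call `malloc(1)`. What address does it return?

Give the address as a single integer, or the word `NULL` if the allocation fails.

Op 1: a = malloc(3) -> a = 0; heap: [0-2 ALLOC][3-28 FREE]
Op 2: b = malloc(9) -> b = 3; heap: [0-2 ALLOC][3-11 ALLOC][12-28 FREE]
Op 3: c = malloc(4) -> c = 12; heap: [0-2 ALLOC][3-11 ALLOC][12-15 ALLOC][16-28 FREE]
Op 4: c = realloc(c, 6) -> c = 12; heap: [0-2 ALLOC][3-11 ALLOC][12-17 ALLOC][18-28 FREE]
Op 5: a = realloc(a, 4) -> a = 18; heap: [0-2 FREE][3-11 ALLOC][12-17 ALLOC][18-21 ALLOC][22-28 FREE]
Op 6: c = realloc(c, 5) -> c = 12; heap: [0-2 FREE][3-11 ALLOC][12-16 ALLOC][17-17 FREE][18-21 ALLOC][22-28 FREE]
malloc(1): first-fit scan over [0-2 FREE][3-11 ALLOC][12-16 ALLOC][17-17 FREE][18-21 ALLOC][22-28 FREE] -> 0

Answer: 0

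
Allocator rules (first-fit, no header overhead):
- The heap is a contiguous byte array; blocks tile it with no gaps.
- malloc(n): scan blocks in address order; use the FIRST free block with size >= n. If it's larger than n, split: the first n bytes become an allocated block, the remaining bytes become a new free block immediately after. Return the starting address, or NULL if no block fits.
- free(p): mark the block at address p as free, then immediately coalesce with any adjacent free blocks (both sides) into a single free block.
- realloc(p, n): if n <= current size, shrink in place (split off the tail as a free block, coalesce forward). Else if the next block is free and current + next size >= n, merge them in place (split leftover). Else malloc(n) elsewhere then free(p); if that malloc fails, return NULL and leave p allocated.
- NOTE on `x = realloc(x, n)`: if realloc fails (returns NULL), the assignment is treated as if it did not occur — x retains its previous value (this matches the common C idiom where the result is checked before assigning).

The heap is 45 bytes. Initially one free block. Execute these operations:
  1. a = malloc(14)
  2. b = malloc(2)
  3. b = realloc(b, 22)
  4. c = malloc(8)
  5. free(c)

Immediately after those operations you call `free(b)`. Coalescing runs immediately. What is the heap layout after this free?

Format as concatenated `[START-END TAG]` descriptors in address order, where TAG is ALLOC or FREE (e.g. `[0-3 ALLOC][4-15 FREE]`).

Op 1: a = malloc(14) -> a = 0; heap: [0-13 ALLOC][14-44 FREE]
Op 2: b = malloc(2) -> b = 14; heap: [0-13 ALLOC][14-15 ALLOC][16-44 FREE]
Op 3: b = realloc(b, 22) -> b = 14; heap: [0-13 ALLOC][14-35 ALLOC][36-44 FREE]
Op 4: c = malloc(8) -> c = 36; heap: [0-13 ALLOC][14-35 ALLOC][36-43 ALLOC][44-44 FREE]
Op 5: free(c) -> (freed c); heap: [0-13 ALLOC][14-35 ALLOC][36-44 FREE]
free(b): b = 14 -> block [14-35 ALLOC]; mark free, coalesce with adjacent free neighbors -> [0-13 ALLOC][14-44 FREE]

Answer: [0-13 ALLOC][14-44 FREE]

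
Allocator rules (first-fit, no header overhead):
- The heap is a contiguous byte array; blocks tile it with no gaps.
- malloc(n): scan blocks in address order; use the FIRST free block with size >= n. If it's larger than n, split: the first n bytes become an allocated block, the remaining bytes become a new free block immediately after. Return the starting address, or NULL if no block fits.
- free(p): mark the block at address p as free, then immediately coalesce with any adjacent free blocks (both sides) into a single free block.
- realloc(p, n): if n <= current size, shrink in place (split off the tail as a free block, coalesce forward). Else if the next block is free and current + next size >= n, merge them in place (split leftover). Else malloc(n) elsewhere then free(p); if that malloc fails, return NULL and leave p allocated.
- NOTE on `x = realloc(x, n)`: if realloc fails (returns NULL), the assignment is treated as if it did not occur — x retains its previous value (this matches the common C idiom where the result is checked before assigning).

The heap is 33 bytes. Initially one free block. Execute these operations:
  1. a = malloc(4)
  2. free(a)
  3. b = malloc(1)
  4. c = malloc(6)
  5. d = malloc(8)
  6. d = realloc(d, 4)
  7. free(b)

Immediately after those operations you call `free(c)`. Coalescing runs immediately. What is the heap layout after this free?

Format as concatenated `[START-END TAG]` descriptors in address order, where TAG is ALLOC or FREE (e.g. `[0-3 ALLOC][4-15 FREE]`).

Answer: [0-6 FREE][7-10 ALLOC][11-32 FREE]

Derivation:
Op 1: a = malloc(4) -> a = 0; heap: [0-3 ALLOC][4-32 FREE]
Op 2: free(a) -> (freed a); heap: [0-32 FREE]
Op 3: b = malloc(1) -> b = 0; heap: [0-0 ALLOC][1-32 FREE]
Op 4: c = malloc(6) -> c = 1; heap: [0-0 ALLOC][1-6 ALLOC][7-32 FREE]
Op 5: d = malloc(8) -> d = 7; heap: [0-0 ALLOC][1-6 ALLOC][7-14 ALLOC][15-32 FREE]
Op 6: d = realloc(d, 4) -> d = 7; heap: [0-0 ALLOC][1-6 ALLOC][7-10 ALLOC][11-32 FREE]
Op 7: free(b) -> (freed b); heap: [0-0 FREE][1-6 ALLOC][7-10 ALLOC][11-32 FREE]
free(c): c = 1 -> block [1-6 ALLOC]; mark free, coalesce with adjacent free neighbors -> [0-6 FREE][7-10 ALLOC][11-32 FREE]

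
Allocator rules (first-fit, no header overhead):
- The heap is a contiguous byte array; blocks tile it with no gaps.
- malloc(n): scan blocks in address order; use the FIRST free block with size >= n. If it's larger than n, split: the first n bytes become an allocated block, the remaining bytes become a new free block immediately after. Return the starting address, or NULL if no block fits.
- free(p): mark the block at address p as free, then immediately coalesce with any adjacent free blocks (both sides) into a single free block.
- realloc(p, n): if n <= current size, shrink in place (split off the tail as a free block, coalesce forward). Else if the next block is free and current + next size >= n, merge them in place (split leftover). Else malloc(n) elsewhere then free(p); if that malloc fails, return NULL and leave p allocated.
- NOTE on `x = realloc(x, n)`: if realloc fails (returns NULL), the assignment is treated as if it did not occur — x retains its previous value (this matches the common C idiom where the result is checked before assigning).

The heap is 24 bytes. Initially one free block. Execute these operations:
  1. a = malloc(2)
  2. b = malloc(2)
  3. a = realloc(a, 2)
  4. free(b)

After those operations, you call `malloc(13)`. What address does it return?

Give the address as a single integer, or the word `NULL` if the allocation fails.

Op 1: a = malloc(2) -> a = 0; heap: [0-1 ALLOC][2-23 FREE]
Op 2: b = malloc(2) -> b = 2; heap: [0-1 ALLOC][2-3 ALLOC][4-23 FREE]
Op 3: a = realloc(a, 2) -> a = 0; heap: [0-1 ALLOC][2-3 ALLOC][4-23 FREE]
Op 4: free(b) -> (freed b); heap: [0-1 ALLOC][2-23 FREE]
malloc(13): first-fit scan over [0-1 ALLOC][2-23 FREE] -> 2

Answer: 2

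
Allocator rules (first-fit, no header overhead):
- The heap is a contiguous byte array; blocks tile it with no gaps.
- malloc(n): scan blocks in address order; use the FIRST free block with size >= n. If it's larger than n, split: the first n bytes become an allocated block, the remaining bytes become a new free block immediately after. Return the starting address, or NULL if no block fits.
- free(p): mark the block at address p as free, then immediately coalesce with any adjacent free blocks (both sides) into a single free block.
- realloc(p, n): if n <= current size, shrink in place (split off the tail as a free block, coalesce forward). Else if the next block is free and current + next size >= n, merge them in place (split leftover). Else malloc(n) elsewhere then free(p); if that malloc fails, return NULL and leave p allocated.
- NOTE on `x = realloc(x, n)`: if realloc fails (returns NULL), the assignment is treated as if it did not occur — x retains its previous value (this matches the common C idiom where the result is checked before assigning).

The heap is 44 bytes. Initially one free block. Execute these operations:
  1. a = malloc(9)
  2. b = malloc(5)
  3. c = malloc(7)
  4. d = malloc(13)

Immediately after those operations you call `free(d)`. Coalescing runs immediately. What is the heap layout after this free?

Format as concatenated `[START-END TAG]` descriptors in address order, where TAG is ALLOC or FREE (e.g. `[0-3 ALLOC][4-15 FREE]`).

Answer: [0-8 ALLOC][9-13 ALLOC][14-20 ALLOC][21-43 FREE]

Derivation:
Op 1: a = malloc(9) -> a = 0; heap: [0-8 ALLOC][9-43 FREE]
Op 2: b = malloc(5) -> b = 9; heap: [0-8 ALLOC][9-13 ALLOC][14-43 FREE]
Op 3: c = malloc(7) -> c = 14; heap: [0-8 ALLOC][9-13 ALLOC][14-20 ALLOC][21-43 FREE]
Op 4: d = malloc(13) -> d = 21; heap: [0-8 ALLOC][9-13 ALLOC][14-20 ALLOC][21-33 ALLOC][34-43 FREE]
free(d): d = 21 -> block [21-33 ALLOC]; mark free, coalesce with adjacent free neighbors -> [0-8 ALLOC][9-13 ALLOC][14-20 ALLOC][21-43 FREE]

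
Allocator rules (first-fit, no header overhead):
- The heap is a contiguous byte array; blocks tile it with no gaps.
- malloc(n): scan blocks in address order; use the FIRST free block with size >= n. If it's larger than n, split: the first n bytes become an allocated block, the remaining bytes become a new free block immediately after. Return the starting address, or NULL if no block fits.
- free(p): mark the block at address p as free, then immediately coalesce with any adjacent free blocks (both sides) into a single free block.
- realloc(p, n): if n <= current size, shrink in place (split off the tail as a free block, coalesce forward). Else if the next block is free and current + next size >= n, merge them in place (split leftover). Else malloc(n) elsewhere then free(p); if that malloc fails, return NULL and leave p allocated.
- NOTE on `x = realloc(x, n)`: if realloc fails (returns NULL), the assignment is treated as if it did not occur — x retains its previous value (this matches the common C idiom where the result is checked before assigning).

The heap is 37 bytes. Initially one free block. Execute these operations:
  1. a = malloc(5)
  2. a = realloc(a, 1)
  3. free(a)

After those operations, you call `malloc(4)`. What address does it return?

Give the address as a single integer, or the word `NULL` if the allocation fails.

Op 1: a = malloc(5) -> a = 0; heap: [0-4 ALLOC][5-36 FREE]
Op 2: a = realloc(a, 1) -> a = 0; heap: [0-0 ALLOC][1-36 FREE]
Op 3: free(a) -> (freed a); heap: [0-36 FREE]
malloc(4): first-fit scan over [0-36 FREE] -> 0

Answer: 0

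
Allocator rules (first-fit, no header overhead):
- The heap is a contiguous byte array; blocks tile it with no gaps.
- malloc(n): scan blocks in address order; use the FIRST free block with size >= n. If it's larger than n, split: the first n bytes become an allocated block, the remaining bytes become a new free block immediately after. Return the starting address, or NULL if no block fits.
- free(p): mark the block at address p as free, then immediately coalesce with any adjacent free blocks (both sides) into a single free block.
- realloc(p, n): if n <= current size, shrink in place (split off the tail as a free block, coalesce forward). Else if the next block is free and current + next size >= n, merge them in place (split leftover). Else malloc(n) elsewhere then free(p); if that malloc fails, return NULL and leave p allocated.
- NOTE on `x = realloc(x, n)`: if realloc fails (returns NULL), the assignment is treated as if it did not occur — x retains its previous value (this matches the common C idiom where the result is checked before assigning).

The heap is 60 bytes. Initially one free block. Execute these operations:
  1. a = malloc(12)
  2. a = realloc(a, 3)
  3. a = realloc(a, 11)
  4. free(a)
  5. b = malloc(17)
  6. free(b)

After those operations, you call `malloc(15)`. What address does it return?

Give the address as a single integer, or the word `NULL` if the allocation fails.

Answer: 0

Derivation:
Op 1: a = malloc(12) -> a = 0; heap: [0-11 ALLOC][12-59 FREE]
Op 2: a = realloc(a, 3) -> a = 0; heap: [0-2 ALLOC][3-59 FREE]
Op 3: a = realloc(a, 11) -> a = 0; heap: [0-10 ALLOC][11-59 FREE]
Op 4: free(a) -> (freed a); heap: [0-59 FREE]
Op 5: b = malloc(17) -> b = 0; heap: [0-16 ALLOC][17-59 FREE]
Op 6: free(b) -> (freed b); heap: [0-59 FREE]
malloc(15): first-fit scan over [0-59 FREE] -> 0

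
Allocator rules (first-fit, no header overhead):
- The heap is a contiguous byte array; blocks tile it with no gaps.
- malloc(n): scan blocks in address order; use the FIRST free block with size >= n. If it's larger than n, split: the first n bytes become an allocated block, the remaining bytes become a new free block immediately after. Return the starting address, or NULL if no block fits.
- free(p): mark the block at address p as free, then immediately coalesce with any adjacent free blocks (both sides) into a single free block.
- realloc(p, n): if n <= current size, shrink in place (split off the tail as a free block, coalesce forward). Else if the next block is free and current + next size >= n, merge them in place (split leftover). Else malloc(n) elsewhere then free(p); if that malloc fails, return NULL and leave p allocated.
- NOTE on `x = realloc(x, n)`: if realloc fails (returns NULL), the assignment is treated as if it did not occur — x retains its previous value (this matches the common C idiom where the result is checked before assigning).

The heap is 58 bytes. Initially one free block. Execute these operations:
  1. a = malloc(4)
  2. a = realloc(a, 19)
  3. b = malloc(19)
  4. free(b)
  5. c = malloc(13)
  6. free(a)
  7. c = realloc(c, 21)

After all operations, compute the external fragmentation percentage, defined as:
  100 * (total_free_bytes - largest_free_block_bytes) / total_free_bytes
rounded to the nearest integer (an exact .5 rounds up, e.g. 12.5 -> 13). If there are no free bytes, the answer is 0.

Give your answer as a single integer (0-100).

Op 1: a = malloc(4) -> a = 0; heap: [0-3 ALLOC][4-57 FREE]
Op 2: a = realloc(a, 19) -> a = 0; heap: [0-18 ALLOC][19-57 FREE]
Op 3: b = malloc(19) -> b = 19; heap: [0-18 ALLOC][19-37 ALLOC][38-57 FREE]
Op 4: free(b) -> (freed b); heap: [0-18 ALLOC][19-57 FREE]
Op 5: c = malloc(13) -> c = 19; heap: [0-18 ALLOC][19-31 ALLOC][32-57 FREE]
Op 6: free(a) -> (freed a); heap: [0-18 FREE][19-31 ALLOC][32-57 FREE]
Op 7: c = realloc(c, 21) -> c = 19; heap: [0-18 FREE][19-39 ALLOC][40-57 FREE]
Free blocks: [19 18] total_free=37 largest=19 -> 100*(37-19)/37 = 1800/37 ≈ 48.649 -> rounds to 49

Answer: 49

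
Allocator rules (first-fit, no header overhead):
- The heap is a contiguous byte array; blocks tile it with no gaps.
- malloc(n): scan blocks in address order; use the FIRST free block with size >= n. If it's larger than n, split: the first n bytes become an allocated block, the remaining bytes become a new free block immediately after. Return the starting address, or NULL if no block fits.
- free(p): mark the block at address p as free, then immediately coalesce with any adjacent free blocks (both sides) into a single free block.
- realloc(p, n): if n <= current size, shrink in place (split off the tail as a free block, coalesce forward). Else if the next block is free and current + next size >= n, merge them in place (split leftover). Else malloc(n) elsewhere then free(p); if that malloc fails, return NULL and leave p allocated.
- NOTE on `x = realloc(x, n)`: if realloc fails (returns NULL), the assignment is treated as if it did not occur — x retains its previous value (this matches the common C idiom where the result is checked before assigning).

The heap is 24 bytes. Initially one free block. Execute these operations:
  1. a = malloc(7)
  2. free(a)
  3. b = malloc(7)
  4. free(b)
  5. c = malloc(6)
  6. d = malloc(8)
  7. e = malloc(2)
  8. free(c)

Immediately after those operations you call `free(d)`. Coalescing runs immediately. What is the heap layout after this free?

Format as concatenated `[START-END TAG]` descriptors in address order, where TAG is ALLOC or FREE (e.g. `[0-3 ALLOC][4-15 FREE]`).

Answer: [0-13 FREE][14-15 ALLOC][16-23 FREE]

Derivation:
Op 1: a = malloc(7) -> a = 0; heap: [0-6 ALLOC][7-23 FREE]
Op 2: free(a) -> (freed a); heap: [0-23 FREE]
Op 3: b = malloc(7) -> b = 0; heap: [0-6 ALLOC][7-23 FREE]
Op 4: free(b) -> (freed b); heap: [0-23 FREE]
Op 5: c = malloc(6) -> c = 0; heap: [0-5 ALLOC][6-23 FREE]
Op 6: d = malloc(8) -> d = 6; heap: [0-5 ALLOC][6-13 ALLOC][14-23 FREE]
Op 7: e = malloc(2) -> e = 14; heap: [0-5 ALLOC][6-13 ALLOC][14-15 ALLOC][16-23 FREE]
Op 8: free(c) -> (freed c); heap: [0-5 FREE][6-13 ALLOC][14-15 ALLOC][16-23 FREE]
free(d): d = 6 -> block [6-13 ALLOC]; mark free, coalesce with adjacent free neighbors -> [0-13 FREE][14-15 ALLOC][16-23 FREE]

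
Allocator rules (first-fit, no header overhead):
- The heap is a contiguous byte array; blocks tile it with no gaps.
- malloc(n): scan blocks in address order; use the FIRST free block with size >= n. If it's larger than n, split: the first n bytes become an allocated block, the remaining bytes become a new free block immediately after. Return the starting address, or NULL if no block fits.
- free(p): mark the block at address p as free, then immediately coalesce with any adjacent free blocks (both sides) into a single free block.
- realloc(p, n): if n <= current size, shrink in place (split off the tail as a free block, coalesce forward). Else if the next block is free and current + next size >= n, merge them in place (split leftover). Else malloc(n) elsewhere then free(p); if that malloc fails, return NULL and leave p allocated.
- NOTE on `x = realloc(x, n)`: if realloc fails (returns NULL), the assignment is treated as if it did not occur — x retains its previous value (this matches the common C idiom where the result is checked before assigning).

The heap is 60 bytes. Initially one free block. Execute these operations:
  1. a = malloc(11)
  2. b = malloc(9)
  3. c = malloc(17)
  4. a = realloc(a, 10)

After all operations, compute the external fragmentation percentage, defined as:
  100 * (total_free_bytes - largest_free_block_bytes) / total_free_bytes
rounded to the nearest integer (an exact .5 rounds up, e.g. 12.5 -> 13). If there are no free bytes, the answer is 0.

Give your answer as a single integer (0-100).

Answer: 4

Derivation:
Op 1: a = malloc(11) -> a = 0; heap: [0-10 ALLOC][11-59 FREE]
Op 2: b = malloc(9) -> b = 11; heap: [0-10 ALLOC][11-19 ALLOC][20-59 FREE]
Op 3: c = malloc(17) -> c = 20; heap: [0-10 ALLOC][11-19 ALLOC][20-36 ALLOC][37-59 FREE]
Op 4: a = realloc(a, 10) -> a = 0; heap: [0-9 ALLOC][10-10 FREE][11-19 ALLOC][20-36 ALLOC][37-59 FREE]
Free blocks: [1 23] total_free=24 largest=23 -> 100*(24-23)/24 = 100/24 ≈ 4.167 -> rounds to 4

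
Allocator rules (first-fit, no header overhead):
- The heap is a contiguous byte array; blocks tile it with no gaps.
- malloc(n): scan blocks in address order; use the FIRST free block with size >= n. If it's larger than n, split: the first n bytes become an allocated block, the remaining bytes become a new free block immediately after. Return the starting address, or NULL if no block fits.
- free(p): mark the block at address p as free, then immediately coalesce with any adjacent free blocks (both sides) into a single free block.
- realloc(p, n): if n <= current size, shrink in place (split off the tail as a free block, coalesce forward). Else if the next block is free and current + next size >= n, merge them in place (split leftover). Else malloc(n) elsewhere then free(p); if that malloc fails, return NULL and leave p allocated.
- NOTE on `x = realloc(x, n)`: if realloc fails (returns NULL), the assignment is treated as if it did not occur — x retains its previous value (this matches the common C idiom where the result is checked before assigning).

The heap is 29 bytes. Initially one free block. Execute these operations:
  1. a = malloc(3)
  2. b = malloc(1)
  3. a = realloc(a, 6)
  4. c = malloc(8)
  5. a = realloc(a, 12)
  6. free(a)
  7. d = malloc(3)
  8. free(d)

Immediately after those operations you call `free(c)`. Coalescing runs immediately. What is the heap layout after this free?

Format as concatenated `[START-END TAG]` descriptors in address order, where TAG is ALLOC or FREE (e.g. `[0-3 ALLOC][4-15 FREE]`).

Answer: [0-2 FREE][3-3 ALLOC][4-28 FREE]

Derivation:
Op 1: a = malloc(3) -> a = 0; heap: [0-2 ALLOC][3-28 FREE]
Op 2: b = malloc(1) -> b = 3; heap: [0-2 ALLOC][3-3 ALLOC][4-28 FREE]
Op 3: a = realloc(a, 6) -> a = 4; heap: [0-2 FREE][3-3 ALLOC][4-9 ALLOC][10-28 FREE]
Op 4: c = malloc(8) -> c = 10; heap: [0-2 FREE][3-3 ALLOC][4-9 ALLOC][10-17 ALLOC][18-28 FREE]
Op 5: a = realloc(a, 12) -> NULL (a unchanged); heap: [0-2 FREE][3-3 ALLOC][4-9 ALLOC][10-17 ALLOC][18-28 FREE]
Op 6: free(a) -> (freed a); heap: [0-2 FREE][3-3 ALLOC][4-9 FREE][10-17 ALLOC][18-28 FREE]
Op 7: d = malloc(3) -> d = 0; heap: [0-2 ALLOC][3-3 ALLOC][4-9 FREE][10-17 ALLOC][18-28 FREE]
Op 8: free(d) -> (freed d); heap: [0-2 FREE][3-3 ALLOC][4-9 FREE][10-17 ALLOC][18-28 FREE]
free(c): c = 10 -> block [10-17 ALLOC]; mark free, coalesce with adjacent free neighbors -> [0-2 FREE][3-3 ALLOC][4-28 FREE]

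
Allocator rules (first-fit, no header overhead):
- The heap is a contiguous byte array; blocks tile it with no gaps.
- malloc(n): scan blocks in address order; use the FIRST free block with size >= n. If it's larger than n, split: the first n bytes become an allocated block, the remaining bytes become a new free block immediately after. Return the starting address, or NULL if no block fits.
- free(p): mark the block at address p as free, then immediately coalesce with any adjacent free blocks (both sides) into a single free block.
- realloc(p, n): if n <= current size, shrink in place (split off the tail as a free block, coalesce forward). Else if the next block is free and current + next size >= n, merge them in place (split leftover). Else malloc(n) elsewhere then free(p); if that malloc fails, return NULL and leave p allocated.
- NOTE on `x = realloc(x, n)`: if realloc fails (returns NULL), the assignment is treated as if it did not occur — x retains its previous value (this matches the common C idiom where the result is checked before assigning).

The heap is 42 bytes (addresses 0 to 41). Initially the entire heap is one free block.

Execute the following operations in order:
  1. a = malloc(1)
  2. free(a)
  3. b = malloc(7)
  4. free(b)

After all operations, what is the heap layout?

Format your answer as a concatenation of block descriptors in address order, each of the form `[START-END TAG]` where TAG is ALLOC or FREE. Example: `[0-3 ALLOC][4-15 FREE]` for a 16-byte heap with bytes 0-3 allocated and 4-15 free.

Op 1: a = malloc(1) -> a = 0; heap: [0-0 ALLOC][1-41 FREE]
Op 2: free(a) -> (freed a); heap: [0-41 FREE]
Op 3: b = malloc(7) -> b = 0; heap: [0-6 ALLOC][7-41 FREE]
Op 4: free(b) -> (freed b); heap: [0-41 FREE]

Answer: [0-41 FREE]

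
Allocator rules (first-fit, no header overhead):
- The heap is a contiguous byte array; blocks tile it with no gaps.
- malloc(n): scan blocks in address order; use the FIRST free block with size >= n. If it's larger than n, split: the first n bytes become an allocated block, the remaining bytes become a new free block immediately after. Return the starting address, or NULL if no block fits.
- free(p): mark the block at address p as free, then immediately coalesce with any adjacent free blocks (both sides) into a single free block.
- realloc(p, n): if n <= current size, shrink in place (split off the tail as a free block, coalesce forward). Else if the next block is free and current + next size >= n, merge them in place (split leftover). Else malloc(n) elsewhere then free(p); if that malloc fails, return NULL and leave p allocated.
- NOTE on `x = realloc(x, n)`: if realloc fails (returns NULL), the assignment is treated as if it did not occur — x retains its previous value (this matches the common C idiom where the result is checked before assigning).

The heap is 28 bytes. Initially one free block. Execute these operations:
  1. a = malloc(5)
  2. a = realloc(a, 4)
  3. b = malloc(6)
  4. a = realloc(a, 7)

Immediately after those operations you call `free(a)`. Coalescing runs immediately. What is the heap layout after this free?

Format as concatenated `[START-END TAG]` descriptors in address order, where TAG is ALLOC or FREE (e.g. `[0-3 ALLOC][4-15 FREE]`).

Op 1: a = malloc(5) -> a = 0; heap: [0-4 ALLOC][5-27 FREE]
Op 2: a = realloc(a, 4) -> a = 0; heap: [0-3 ALLOC][4-27 FREE]
Op 3: b = malloc(6) -> b = 4; heap: [0-3 ALLOC][4-9 ALLOC][10-27 FREE]
Op 4: a = realloc(a, 7) -> a = 10; heap: [0-3 FREE][4-9 ALLOC][10-16 ALLOC][17-27 FREE]
free(a): a = 10 -> block [10-16 ALLOC]; mark free, coalesce with adjacent free neighbors -> [0-3 FREE][4-9 ALLOC][10-27 FREE]

Answer: [0-3 FREE][4-9 ALLOC][10-27 FREE]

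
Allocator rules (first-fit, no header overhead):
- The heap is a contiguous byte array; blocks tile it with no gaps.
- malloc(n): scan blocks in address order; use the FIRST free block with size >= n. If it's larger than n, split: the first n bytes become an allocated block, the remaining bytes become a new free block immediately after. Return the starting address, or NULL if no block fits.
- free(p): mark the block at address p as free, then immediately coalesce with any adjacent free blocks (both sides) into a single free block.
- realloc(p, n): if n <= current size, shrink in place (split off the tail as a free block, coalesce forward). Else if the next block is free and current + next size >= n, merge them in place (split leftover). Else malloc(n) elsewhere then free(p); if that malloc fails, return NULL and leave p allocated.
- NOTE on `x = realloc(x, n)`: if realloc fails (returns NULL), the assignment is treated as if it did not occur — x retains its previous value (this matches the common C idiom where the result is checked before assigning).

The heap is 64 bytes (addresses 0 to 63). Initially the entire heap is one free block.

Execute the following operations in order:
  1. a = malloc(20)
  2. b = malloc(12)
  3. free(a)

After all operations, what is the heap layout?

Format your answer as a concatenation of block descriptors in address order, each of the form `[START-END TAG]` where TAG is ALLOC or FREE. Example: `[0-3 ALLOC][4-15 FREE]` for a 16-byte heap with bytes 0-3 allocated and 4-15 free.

Answer: [0-19 FREE][20-31 ALLOC][32-63 FREE]

Derivation:
Op 1: a = malloc(20) -> a = 0; heap: [0-19 ALLOC][20-63 FREE]
Op 2: b = malloc(12) -> b = 20; heap: [0-19 ALLOC][20-31 ALLOC][32-63 FREE]
Op 3: free(a) -> (freed a); heap: [0-19 FREE][20-31 ALLOC][32-63 FREE]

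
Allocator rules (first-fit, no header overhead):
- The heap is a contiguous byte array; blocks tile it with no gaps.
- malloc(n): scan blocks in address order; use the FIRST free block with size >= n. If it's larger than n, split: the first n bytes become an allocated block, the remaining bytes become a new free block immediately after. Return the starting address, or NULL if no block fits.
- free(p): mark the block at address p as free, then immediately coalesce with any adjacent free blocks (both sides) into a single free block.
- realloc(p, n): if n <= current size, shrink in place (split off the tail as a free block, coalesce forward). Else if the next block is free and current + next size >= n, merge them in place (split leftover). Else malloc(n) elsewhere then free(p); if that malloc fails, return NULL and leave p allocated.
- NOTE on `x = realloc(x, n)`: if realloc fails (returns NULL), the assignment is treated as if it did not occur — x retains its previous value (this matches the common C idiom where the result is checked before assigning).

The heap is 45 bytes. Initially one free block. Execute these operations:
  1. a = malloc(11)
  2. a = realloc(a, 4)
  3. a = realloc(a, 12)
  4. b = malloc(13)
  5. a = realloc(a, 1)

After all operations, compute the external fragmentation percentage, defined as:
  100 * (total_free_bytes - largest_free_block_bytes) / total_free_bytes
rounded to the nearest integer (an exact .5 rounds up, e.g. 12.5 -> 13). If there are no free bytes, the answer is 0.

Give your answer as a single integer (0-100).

Answer: 35

Derivation:
Op 1: a = malloc(11) -> a = 0; heap: [0-10 ALLOC][11-44 FREE]
Op 2: a = realloc(a, 4) -> a = 0; heap: [0-3 ALLOC][4-44 FREE]
Op 3: a = realloc(a, 12) -> a = 0; heap: [0-11 ALLOC][12-44 FREE]
Op 4: b = malloc(13) -> b = 12; heap: [0-11 ALLOC][12-24 ALLOC][25-44 FREE]
Op 5: a = realloc(a, 1) -> a = 0; heap: [0-0 ALLOC][1-11 FREE][12-24 ALLOC][25-44 FREE]
Free blocks: [11 20] total_free=31 largest=20 -> 100*(31-20)/31 = 1100/31 ≈ 35.484 -> rounds to 35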